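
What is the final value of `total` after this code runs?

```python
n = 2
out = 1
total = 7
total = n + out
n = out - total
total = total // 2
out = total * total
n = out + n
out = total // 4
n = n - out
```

1

total = 2+1 = 3
n = 1-3 = -2
total = 3//2 = 1
out = 1*1 = 1
n = 1+(-2) = -1
out = 1//4 = 0
n = (-1)-0 = -1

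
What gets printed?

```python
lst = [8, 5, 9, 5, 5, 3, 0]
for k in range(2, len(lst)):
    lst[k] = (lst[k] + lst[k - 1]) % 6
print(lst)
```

k=2: lst[2] = (9+5)%6 = 2 → [8, 5, 2, 5, 5, 3, 0]
k=3: lst[3] = (5+2)%6 = 1 → [8, 5, 2, 1, 5, 3, 0]
k=4: lst[4] = (5+1)%6 = 0 → [8, 5, 2, 1, 0, 3, 0]
k=5: lst[5] = (3+0)%6 = 3 → [8, 5, 2, 1, 0, 3, 0]
k=6: lst[6] = (0+3)%6 = 3 → [8, 5, 2, 1, 0, 3, 3]

[8, 5, 2, 1, 0, 3, 3]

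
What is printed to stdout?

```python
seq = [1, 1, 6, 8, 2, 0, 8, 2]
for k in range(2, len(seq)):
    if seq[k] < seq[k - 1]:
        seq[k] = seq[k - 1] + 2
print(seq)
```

[1, 1, 6, 8, 10, 12, 14, 16]

k=2: 6>=1, unchanged → [1, 1, 6, 8, 2, 0, 8, 2]
k=3: 8>=6, unchanged → [1, 1, 6, 8, 2, 0, 8, 2]
k=4: 2<8, seq[4] = 8+2 = 10 → [1, 1, 6, 8, 10, 0, 8, 2]
k=5: 0<10, seq[5] = 10+2 = 12 → [1, 1, 6, 8, 10, 12, 8, 2]
k=6: 8<12, seq[6] = 12+2 = 14 → [1, 1, 6, 8, 10, 12, 14, 2]
k=7: 2<14, seq[7] = 14+2 = 16 → [1, 1, 6, 8, 10, 12, 14, 16]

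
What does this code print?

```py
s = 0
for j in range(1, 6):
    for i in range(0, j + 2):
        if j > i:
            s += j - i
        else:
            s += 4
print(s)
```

75

j=1,i=0: 1>0, s = 0+1 = 1
j=1,i=1: not 1>1, s = 1+4 = 5
j=1,i=2: not 1>2, s = 5+4 = 9
j=2,i=0: 2>0, s = 9+2 = 11
j=2,i=1: 2>1, s = 11+1 = 12
j=2,i=2: not 2>2, s = 12+4 = 16
j=2,i=3: not 2>3, s = 16+4 = 20
j=3,i=0: 3>0, s = 20+3 = 23
j=3,i=1: 3>1, s = 23+2 = 25
j=3,i=2: 3>2, s = 25+1 = 26
j=3,i=3: not 3>3, s = 26+4 = 30
j=3,i=4: not 3>4, s = 30+4 = 34
j=4,i=0: 4>0, s = 34+4 = 38
j=4,i=1: 4>1, s = 38+3 = 41
j=4,i=2: 4>2, s = 41+2 = 43
j=4,i=3: 4>3, s = 43+1 = 44
j=4,i=4: not 4>4, s = 44+4 = 48
j=4,i=5: not 4>5, s = 48+4 = 52
j=5,i=0: 5>0, s = 52+5 = 57
j=5,i=1: 5>1, s = 57+4 = 61
j=5,i=2: 5>2, s = 61+3 = 64
j=5,i=3: 5>3, s = 64+2 = 66
j=5,i=4: 5>4, s = 66+1 = 67
j=5,i=5: not 5>5, s = 67+4 = 71
j=5,i=6: not 5>6, s = 71+4 = 75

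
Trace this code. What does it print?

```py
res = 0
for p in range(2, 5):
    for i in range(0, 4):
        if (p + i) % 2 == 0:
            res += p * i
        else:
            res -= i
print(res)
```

14

p=2,i=0: even sum, res = 0+0 = 0
p=2,i=1: odd sum, res = 0-1 = -1
p=2,i=2: even sum, res = (-1)+4 = 3
p=2,i=3: odd sum, res = 3-3 = 0
p=3,i=0: odd sum, res = 0-0 = 0
p=3,i=1: even sum, res = 0+3 = 3
p=3,i=2: odd sum, res = 3-2 = 1
p=3,i=3: even sum, res = 1+9 = 10
p=4,i=0: even sum, res = 10+0 = 10
p=4,i=1: odd sum, res = 10-1 = 9
p=4,i=2: even sum, res = 9+8 = 17
p=4,i=3: odd sum, res = 17-3 = 14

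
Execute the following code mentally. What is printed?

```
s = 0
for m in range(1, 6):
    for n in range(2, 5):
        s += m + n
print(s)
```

m=1,n=2: s = 0+3 = 3
m=1,n=3: s = 3+4 = 7
m=1,n=4: s = 7+5 = 12
m=2,n=2: s = 12+4 = 16
m=2,n=3: s = 16+5 = 21
m=2,n=4: s = 21+6 = 27
m=3,n=2: s = 27+5 = 32
m=3,n=3: s = 32+6 = 38
m=3,n=4: s = 38+7 = 45
m=4,n=2: s = 45+6 = 51
m=4,n=3: s = 51+7 = 58
m=4,n=4: s = 58+8 = 66
m=5,n=2: s = 66+7 = 73
m=5,n=3: s = 73+8 = 81
m=5,n=4: s = 81+9 = 90

90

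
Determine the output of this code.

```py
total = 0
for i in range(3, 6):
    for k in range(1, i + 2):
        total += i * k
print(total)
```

195

i=3,k=1: total = 0+3 = 3
i=3,k=2: total = 3+6 = 9
i=3,k=3: total = 9+9 = 18
i=3,k=4: total = 18+12 = 30
i=4,k=1: total = 30+4 = 34
i=4,k=2: total = 34+8 = 42
i=4,k=3: total = 42+12 = 54
i=4,k=4: total = 54+16 = 70
i=4,k=5: total = 70+20 = 90
i=5,k=1: total = 90+5 = 95
i=5,k=2: total = 95+10 = 105
i=5,k=3: total = 105+15 = 120
i=5,k=4: total = 120+20 = 140
i=5,k=5: total = 140+25 = 165
i=5,k=6: total = 165+30 = 195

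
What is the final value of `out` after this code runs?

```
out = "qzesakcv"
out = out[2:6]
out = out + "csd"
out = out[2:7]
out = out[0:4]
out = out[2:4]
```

slice [2:6] → 'esak'
+ 'csd' → 'esakcsd'
slice [2:7] → 'akcsd'
slice [0:4] → 'akcs'
slice [2:4] → 'cs'

'cs'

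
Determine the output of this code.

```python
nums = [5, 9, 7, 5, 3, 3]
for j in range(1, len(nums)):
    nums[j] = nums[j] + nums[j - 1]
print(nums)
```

[5, 14, 21, 26, 29, 32]

j=1: nums[1] = 9+5 = 14 → [5, 14, 7, 5, 3, 3]
j=2: nums[2] = 7+14 = 21 → [5, 14, 21, 5, 3, 3]
j=3: nums[3] = 5+21 = 26 → [5, 14, 21, 26, 3, 3]
j=4: nums[4] = 3+26 = 29 → [5, 14, 21, 26, 29, 3]
j=5: nums[5] = 3+29 = 32 → [5, 14, 21, 26, 29, 32]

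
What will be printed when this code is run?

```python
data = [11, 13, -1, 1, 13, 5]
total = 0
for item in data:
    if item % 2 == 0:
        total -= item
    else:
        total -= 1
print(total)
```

-6

item=11: not even, total = 0-1 = -1
item=13: not even, total = (-1)-1 = -2
item=-1: not even, total = (-2)-1 = -3
item=1: not even, total = (-3)-1 = -4
item=13: not even, total = (-4)-1 = -5
item=5: not even, total = (-5)-1 = -6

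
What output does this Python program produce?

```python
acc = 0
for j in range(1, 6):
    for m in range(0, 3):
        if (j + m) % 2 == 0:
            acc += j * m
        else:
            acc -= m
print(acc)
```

j=1,m=0: odd sum, acc = 0-0 = 0
j=1,m=1: even sum, acc = 0+1 = 1
j=1,m=2: odd sum, acc = 1-2 = -1
j=2,m=0: even sum, acc = (-1)+0 = -1
j=2,m=1: odd sum, acc = (-1)-1 = -2
j=2,m=2: even sum, acc = (-2)+4 = 2
j=3,m=0: odd sum, acc = 2-0 = 2
j=3,m=1: even sum, acc = 2+3 = 5
j=3,m=2: odd sum, acc = 5-2 = 3
j=4,m=0: even sum, acc = 3+0 = 3
j=4,m=1: odd sum, acc = 3-1 = 2
j=4,m=2: even sum, acc = 2+8 = 10
j=5,m=0: odd sum, acc = 10-0 = 10
j=5,m=1: even sum, acc = 10+5 = 15
j=5,m=2: odd sum, acc = 15-2 = 13

13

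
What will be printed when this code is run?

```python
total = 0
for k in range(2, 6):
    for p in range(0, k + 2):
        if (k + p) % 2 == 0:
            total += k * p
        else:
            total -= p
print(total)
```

54

k=2,p=0: even sum, total = 0+0 = 0
k=2,p=1: odd sum, total = 0-1 = -1
k=2,p=2: even sum, total = (-1)+4 = 3
k=2,p=3: odd sum, total = 3-3 = 0
k=3,p=0: odd sum, total = 0-0 = 0
k=3,p=1: even sum, total = 0+3 = 3
k=3,p=2: odd sum, total = 3-2 = 1
k=3,p=3: even sum, total = 1+9 = 10
k=3,p=4: odd sum, total = 10-4 = 6
k=4,p=0: even sum, total = 6+0 = 6
k=4,p=1: odd sum, total = 6-1 = 5
k=4,p=2: even sum, total = 5+8 = 13
k=4,p=3: odd sum, total = 13-3 = 10
k=4,p=4: even sum, total = 10+16 = 26
k=4,p=5: odd sum, total = 26-5 = 21
k=5,p=0: odd sum, total = 21-0 = 21
k=5,p=1: even sum, total = 21+5 = 26
k=5,p=2: odd sum, total = 26-2 = 24
k=5,p=3: even sum, total = 24+15 = 39
k=5,p=4: odd sum, total = 39-4 = 35
k=5,p=5: even sum, total = 35+25 = 60
k=5,p=6: odd sum, total = 60-6 = 54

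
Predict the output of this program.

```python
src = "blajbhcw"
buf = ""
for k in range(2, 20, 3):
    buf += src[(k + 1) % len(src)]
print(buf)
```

k=2: add src[3]='j' → 'j'
k=5: add src[6]='c' → 'jc'
k=8: add src[1]='l' → 'jcl'
k=11: add src[4]='b' → 'jclb'
k=14: add src[7]='w' → 'jclbw'
k=17: add src[2]='a' → 'jclbwa'

jclbwa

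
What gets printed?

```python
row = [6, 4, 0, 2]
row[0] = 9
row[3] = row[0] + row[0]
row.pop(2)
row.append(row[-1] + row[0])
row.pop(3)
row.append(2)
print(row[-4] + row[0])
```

18

row[0] = 9 → [9, 4, 0, 2]
row[3] = row[0]+row[0] = 9+9 = 18 → [9, 4, 0, 18]
pop(2) removes 0 → [9, 4, 18]
append row[-1]+row[0] = 18+9 = 27 → [9, 4, 18, 27]
pop(3) removes 27 → [9, 4, 18]
append 2 → [9, 4, 18, 2]
row[-4]+row[0] = 9+9 = 18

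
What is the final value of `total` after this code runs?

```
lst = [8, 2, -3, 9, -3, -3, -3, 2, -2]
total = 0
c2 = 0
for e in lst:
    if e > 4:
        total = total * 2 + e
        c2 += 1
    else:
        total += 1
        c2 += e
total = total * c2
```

-272

e=8: >4, total = 0*2+8 = 8; c2=1
e=2: not >4, total = 8+1 = 9; c2=3
e=-3: not >4, total = 9+1 = 10; c2=0
e=9: >4, total = 10*2+9 = 29; c2=1
e=-3: not >4, total = 29+1 = 30; c2=-2
e=-3: not >4, total = 30+1 = 31; c2=-5
e=-3: not >4, total = 31+1 = 32; c2=-8
e=2: not >4, total = 32+1 = 33; c2=-6
e=-2: not >4, total = 33+1 = 34; c2=-8
total*c2 = 34*(-8) = -272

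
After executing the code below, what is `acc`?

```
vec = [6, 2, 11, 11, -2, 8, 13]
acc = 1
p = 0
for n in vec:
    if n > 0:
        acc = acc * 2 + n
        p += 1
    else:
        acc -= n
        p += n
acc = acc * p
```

n=6: >0, acc = 1*2+6 = 8; p=1
n=2: >0, acc = 8*2+2 = 18; p=2
n=11: >0, acc = 18*2+11 = 47; p=3
n=11: >0, acc = 47*2+11 = 105; p=4
n=-2: not >0, acc = 105-(-2) = 107; p=2
n=8: >0, acc = 107*2+8 = 222; p=3
n=13: >0, acc = 222*2+13 = 457; p=4
acc*p = 457*4 = 1828

1828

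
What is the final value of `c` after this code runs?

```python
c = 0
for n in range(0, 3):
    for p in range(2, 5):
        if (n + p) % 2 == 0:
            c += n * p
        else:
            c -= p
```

n=0,p=2: even sum, c = 0+0 = 0
n=0,p=3: odd sum, c = 0-3 = -3
n=0,p=4: even sum, c = (-3)+0 = -3
n=1,p=2: odd sum, c = (-3)-2 = -5
n=1,p=3: even sum, c = (-5)+3 = -2
n=1,p=4: odd sum, c = (-2)-4 = -6
n=2,p=2: even sum, c = (-6)+4 = -2
n=2,p=3: odd sum, c = (-2)-3 = -5
n=2,p=4: even sum, c = (-5)+8 = 3

3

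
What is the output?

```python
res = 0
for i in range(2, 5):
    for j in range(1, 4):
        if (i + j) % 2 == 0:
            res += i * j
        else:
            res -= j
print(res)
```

14

i=2,j=1: odd sum, res = 0-1 = -1
i=2,j=2: even sum, res = (-1)+4 = 3
i=2,j=3: odd sum, res = 3-3 = 0
i=3,j=1: even sum, res = 0+3 = 3
i=3,j=2: odd sum, res = 3-2 = 1
i=3,j=3: even sum, res = 1+9 = 10
i=4,j=1: odd sum, res = 10-1 = 9
i=4,j=2: even sum, res = 9+8 = 17
i=4,j=3: odd sum, res = 17-3 = 14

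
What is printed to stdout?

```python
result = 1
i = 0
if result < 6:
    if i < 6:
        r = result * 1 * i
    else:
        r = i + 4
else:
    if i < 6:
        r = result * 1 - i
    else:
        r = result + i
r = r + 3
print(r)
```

result=1, i=0
result < 6 is True; i < 6 is True
→ r = result * 1 * i = 0
r = 0+3 = 3

3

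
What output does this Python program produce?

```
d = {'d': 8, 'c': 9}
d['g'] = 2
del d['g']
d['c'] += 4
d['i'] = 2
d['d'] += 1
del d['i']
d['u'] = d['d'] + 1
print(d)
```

{'d': 9, 'c': 13, 'u': 10}

d['g'] = 2 → {'d': 8, 'c': 9, 'g': 2}
del 'g' → {'d': 8, 'c': 9}
d['c'] = 9+4 = 13 → {'d': 8, 'c': 13}
d['i'] = 2 → {'d': 8, 'c': 13, 'i': 2}
d['d'] = 8+1 = 9 → {'d': 9, 'c': 13, 'i': 2}
del 'i' → {'d': 9, 'c': 13}
d['u'] = d['d']+1 = 10 → {'d': 9, 'c': 13, 'u': 10}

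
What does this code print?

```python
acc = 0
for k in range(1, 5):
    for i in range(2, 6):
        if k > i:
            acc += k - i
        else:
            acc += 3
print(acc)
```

k=1,i=2: not 1>2, acc = 0+3 = 3
k=1,i=3: not 1>3, acc = 3+3 = 6
k=1,i=4: not 1>4, acc = 6+3 = 9
k=1,i=5: not 1>5, acc = 9+3 = 12
k=2,i=2: not 2>2, acc = 12+3 = 15
k=2,i=3: not 2>3, acc = 15+3 = 18
k=2,i=4: not 2>4, acc = 18+3 = 21
k=2,i=5: not 2>5, acc = 21+3 = 24
k=3,i=2: 3>2, acc = 24+1 = 25
k=3,i=3: not 3>3, acc = 25+3 = 28
k=3,i=4: not 3>4, acc = 28+3 = 31
k=3,i=5: not 3>5, acc = 31+3 = 34
k=4,i=2: 4>2, acc = 34+2 = 36
k=4,i=3: 4>3, acc = 36+1 = 37
k=4,i=4: not 4>4, acc = 37+3 = 40
k=4,i=5: not 4>5, acc = 40+3 = 43

43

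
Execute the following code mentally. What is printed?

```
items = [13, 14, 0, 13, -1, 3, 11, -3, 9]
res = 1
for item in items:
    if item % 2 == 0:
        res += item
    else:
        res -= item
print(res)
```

item=13: not even, res = 1-13 = -12
item=14: even, res = (-12)+14 = 2
item=0: even, res = 2+0 = 2
item=13: not even, res = 2-13 = -11
item=-1: not even, res = (-11)-(-1) = -10
item=3: not even, res = (-10)-3 = -13
item=11: not even, res = (-13)-11 = -24
item=-3: not even, res = (-24)-(-3) = -21
item=9: not even, res = (-21)-9 = -30

-30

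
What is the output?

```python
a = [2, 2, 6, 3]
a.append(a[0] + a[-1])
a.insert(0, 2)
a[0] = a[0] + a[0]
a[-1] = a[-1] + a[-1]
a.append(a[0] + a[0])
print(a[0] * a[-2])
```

append a[0]+a[-1] = 2+3 = 5 → [2, 2, 6, 3, 5]
insert 2 at 0 → [2, 2, 2, 6, 3, 5]
a[0] = a[0]+a[0] = 2+2 = 4 → [4, 2, 2, 6, 3, 5]
a[-1] = a[-1]+a[-1] = 5+5 = 10 → [4, 2, 2, 6, 3, 10]
append a[0]+a[0] = 4+4 = 8 → [4, 2, 2, 6, 3, 10, 8]
a[0]*a[-2] = 4*10 = 40

40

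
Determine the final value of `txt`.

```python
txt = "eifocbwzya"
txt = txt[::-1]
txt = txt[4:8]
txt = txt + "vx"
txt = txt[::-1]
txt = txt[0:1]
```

reverse → 'ayzwbcofie'
slice [4:8] → 'bcof'
+ 'vx' → 'bcofvx'
reverse → 'xvfocb'
slice [0:1] → 'x'

'x'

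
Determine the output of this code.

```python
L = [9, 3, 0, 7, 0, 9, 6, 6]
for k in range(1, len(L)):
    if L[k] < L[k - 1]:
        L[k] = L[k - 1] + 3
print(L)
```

[9, 12, 15, 18, 21, 24, 27, 30]

k=1: 3<9, L[1] = 9+3 = 12 → [9, 12, 0, 7, 0, 9, 6, 6]
k=2: 0<12, L[2] = 12+3 = 15 → [9, 12, 15, 7, 0, 9, 6, 6]
k=3: 7<15, L[3] = 15+3 = 18 → [9, 12, 15, 18, 0, 9, 6, 6]
k=4: 0<18, L[4] = 18+3 = 21 → [9, 12, 15, 18, 21, 9, 6, 6]
k=5: 9<21, L[5] = 21+3 = 24 → [9, 12, 15, 18, 21, 24, 6, 6]
k=6: 6<24, L[6] = 24+3 = 27 → [9, 12, 15, 18, 21, 24, 27, 6]
k=7: 6<27, L[7] = 27+3 = 30 → [9, 12, 15, 18, 21, 24, 27, 30]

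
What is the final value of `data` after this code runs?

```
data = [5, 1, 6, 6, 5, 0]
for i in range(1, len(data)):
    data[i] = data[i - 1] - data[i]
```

i=1: data[1] = 5-1 = 4 → [5, 4, 6, 6, 5, 0]
i=2: data[2] = 4-6 = -2 → [5, 4, -2, 6, 5, 0]
i=3: data[3] = (-2)-6 = -8 → [5, 4, -2, -8, 5, 0]
i=4: data[4] = (-8)-5 = -13 → [5, 4, -2, -8, -13, 0]
i=5: data[5] = (-13)-0 = -13 → [5, 4, -2, -8, -13, -13]

[5, 4, -2, -8, -13, -13]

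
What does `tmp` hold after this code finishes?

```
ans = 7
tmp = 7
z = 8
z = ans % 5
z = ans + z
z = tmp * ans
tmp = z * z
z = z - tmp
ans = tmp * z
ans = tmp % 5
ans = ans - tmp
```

2401

z = 7%5 = 2
z = 7+2 = 9
z = 7*7 = 49
tmp = 49*49 = 2401
z = 49-2401 = -2352
ans = 2401*(-2352) = -5647152
ans = 2401%5 = 1
ans = 1-2401 = -2400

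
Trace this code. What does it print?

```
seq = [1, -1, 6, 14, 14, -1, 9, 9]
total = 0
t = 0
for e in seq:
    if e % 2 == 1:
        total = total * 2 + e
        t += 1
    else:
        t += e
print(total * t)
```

1209

e=1: odd, total = 0*2+1 = 1; t=1
e=-1: odd, total = 1*2+(-1) = 1; t=2
e=6: not odd; t=8
e=14: not odd; t=22
e=14: not odd; t=36
e=-1: odd, total = 1*2+(-1) = 1; t=37
e=9: odd, total = 1*2+9 = 11; t=38
e=9: odd, total = 11*2+9 = 31; t=39
total*t = 31*39 = 1209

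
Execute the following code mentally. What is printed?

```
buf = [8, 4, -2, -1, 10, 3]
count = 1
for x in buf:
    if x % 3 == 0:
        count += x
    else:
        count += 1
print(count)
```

9

x=8: not %3==0, count = 1+1 = 2
x=4: not %3==0, count = 2+1 = 3
x=-2: not %3==0, count = 3+1 = 4
x=-1: not %3==0, count = 4+1 = 5
x=10: not %3==0, count = 5+1 = 6
x=3: %3==0, count = 6+3 = 9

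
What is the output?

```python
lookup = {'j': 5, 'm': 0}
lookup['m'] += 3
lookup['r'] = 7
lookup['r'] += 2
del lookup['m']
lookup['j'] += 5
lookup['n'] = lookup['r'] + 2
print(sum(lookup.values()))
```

lookup['m'] = 0+3 = 3 → {'j': 5, 'm': 3}
lookup['r'] = 7 → {'j': 5, 'm': 3, 'r': 7}
lookup['r'] = 7+2 = 9 → {'j': 5, 'm': 3, 'r': 9}
del 'm' → {'j': 5, 'r': 9}
lookup['j'] = 5+5 = 10 → {'j': 10, 'r': 9}
lookup['n'] = lookup['r']+2 = 11 → {'j': 10, 'r': 9, 'n': 11}
sum of values = 30

30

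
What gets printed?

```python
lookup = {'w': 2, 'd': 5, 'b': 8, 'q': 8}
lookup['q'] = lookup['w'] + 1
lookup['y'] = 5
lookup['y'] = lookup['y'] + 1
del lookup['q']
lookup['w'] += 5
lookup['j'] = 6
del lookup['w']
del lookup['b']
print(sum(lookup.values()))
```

17

lookup['q'] = lookup['w']+1 = 3 → {'w': 2, 'd': 5, 'b': 8, 'q': 3}
lookup['y'] = 5 → {'w': 2, 'd': 5, 'b': 8, 'q': 3, 'y': 5}
lookup['y'] = lookup['y']+1 = 6 → {'w': 2, 'd': 5, 'b': 8, 'q': 3, 'y': 6}
del 'q' → {'w': 2, 'd': 5, 'b': 8, 'y': 6}
lookup['w'] = 2+5 = 7 → {'w': 7, 'd': 5, 'b': 8, 'y': 6}
lookup['j'] = 6 → {'w': 7, 'd': 5, 'b': 8, 'y': 6, 'j': 6}
del 'w' → {'d': 5, 'b': 8, 'y': 6, 'j': 6}
del 'b' → {'d': 5, 'y': 6, 'j': 6}
sum of values = 17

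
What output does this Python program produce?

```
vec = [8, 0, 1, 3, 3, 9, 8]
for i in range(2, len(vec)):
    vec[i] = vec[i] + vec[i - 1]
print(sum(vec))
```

60

i=2: vec[2] = 1+0 = 1 → [8, 0, 1, 3, 3, 9, 8]
i=3: vec[3] = 3+1 = 4 → [8, 0, 1, 4, 3, 9, 8]
i=4: vec[4] = 3+4 = 7 → [8, 0, 1, 4, 7, 9, 8]
i=5: vec[5] = 9+7 = 16 → [8, 0, 1, 4, 7, 16, 8]
i=6: vec[6] = 8+16 = 24 → [8, 0, 1, 4, 7, 16, 24]
sum = 60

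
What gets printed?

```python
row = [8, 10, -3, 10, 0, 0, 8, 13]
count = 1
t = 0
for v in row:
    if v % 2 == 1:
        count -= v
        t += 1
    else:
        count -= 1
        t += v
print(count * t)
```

-570

v=8: not odd, count = 1-1 = 0; t=8
v=10: not odd, count = 0-1 = -1; t=18
v=-3: odd, count = (-1)-(-3) = 2; t=19
v=10: not odd, count = 2-1 = 1; t=29
v=0: not odd, count = 1-1 = 0; t=29
v=0: not odd, count = 0-1 = -1; t=29
v=8: not odd, count = (-1)-1 = -2; t=37
v=13: odd, count = (-2)-13 = -15; t=38
count*t = (-15)*38 = -570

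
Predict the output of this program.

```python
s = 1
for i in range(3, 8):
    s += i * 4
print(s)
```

101

i=3: s = 1+3*4 = 13
i=4: s = 13+4*4 = 29
i=5: s = 29+5*4 = 49
i=6: s = 49+6*4 = 73
i=7: s = 73+7*4 = 101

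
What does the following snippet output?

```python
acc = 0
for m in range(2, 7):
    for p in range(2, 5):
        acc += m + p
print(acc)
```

105

m=2,p=2: acc = 0+4 = 4
m=2,p=3: acc = 4+5 = 9
m=2,p=4: acc = 9+6 = 15
m=3,p=2: acc = 15+5 = 20
m=3,p=3: acc = 20+6 = 26
m=3,p=4: acc = 26+7 = 33
m=4,p=2: acc = 33+6 = 39
m=4,p=3: acc = 39+7 = 46
m=4,p=4: acc = 46+8 = 54
m=5,p=2: acc = 54+7 = 61
m=5,p=3: acc = 61+8 = 69
m=5,p=4: acc = 69+9 = 78
m=6,p=2: acc = 78+8 = 86
m=6,p=3: acc = 86+9 = 95
m=6,p=4: acc = 95+10 = 105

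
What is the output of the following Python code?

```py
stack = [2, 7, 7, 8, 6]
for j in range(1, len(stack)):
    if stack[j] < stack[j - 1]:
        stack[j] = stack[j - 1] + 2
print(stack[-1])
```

10

j=1: 7>=2, unchanged → [2, 7, 7, 8, 6]
j=2: 7>=7, unchanged → [2, 7, 7, 8, 6]
j=3: 8>=7, unchanged → [2, 7, 7, 8, 6]
j=4: 6<8, stack[4] = 8+2 = 10 → [2, 7, 7, 8, 10]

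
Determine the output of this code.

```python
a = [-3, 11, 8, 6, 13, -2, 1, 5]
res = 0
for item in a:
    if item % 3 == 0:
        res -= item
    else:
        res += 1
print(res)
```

item=-3: %3==0, res = 0-(-3) = 3
item=11: not %3==0, res = 3+1 = 4
item=8: not %3==0, res = 4+1 = 5
item=6: %3==0, res = 5-6 = -1
item=13: not %3==0, res = (-1)+1 = 0
item=-2: not %3==0, res = 0+1 = 1
item=1: not %3==0, res = 1+1 = 2
item=5: not %3==0, res = 2+1 = 3

3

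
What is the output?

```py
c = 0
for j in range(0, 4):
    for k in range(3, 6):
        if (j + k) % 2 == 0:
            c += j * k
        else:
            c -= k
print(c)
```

16

j=0,k=3: odd sum, c = 0-3 = -3
j=0,k=4: even sum, c = (-3)+0 = -3
j=0,k=5: odd sum, c = (-3)-5 = -8
j=1,k=3: even sum, c = (-8)+3 = -5
j=1,k=4: odd sum, c = (-5)-4 = -9
j=1,k=5: even sum, c = (-9)+5 = -4
j=2,k=3: odd sum, c = (-4)-3 = -7
j=2,k=4: even sum, c = (-7)+8 = 1
j=2,k=5: odd sum, c = 1-5 = -4
j=3,k=3: even sum, c = (-4)+9 = 5
j=3,k=4: odd sum, c = 5-4 = 1
j=3,k=5: even sum, c = 1+15 = 16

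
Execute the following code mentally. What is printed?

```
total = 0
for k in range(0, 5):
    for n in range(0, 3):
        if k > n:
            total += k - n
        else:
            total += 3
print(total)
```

k=0,n=0: not 0>0, total = 0+3 = 3
k=0,n=1: not 0>1, total = 3+3 = 6
k=0,n=2: not 0>2, total = 6+3 = 9
k=1,n=0: 1>0, total = 9+1 = 10
k=1,n=1: not 1>1, total = 10+3 = 13
k=1,n=2: not 1>2, total = 13+3 = 16
k=2,n=0: 2>0, total = 16+2 = 18
k=2,n=1: 2>1, total = 18+1 = 19
k=2,n=2: not 2>2, total = 19+3 = 22
k=3,n=0: 3>0, total = 22+3 = 25
k=3,n=1: 3>1, total = 25+2 = 27
k=3,n=2: 3>2, total = 27+1 = 28
k=4,n=0: 4>0, total = 28+4 = 32
k=4,n=1: 4>1, total = 32+3 = 35
k=4,n=2: 4>2, total = 35+2 = 37

37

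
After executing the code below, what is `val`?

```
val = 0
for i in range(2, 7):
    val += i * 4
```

i=2: val = 0+2*4 = 8
i=3: val = 8+3*4 = 20
i=4: val = 20+4*4 = 36
i=5: val = 36+5*4 = 56
i=6: val = 56+6*4 = 80

80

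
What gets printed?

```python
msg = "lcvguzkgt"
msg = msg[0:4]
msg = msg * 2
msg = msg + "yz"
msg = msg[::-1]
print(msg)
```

slice [0:4] → 'lcvg'
repeat ×2 → 'lcvglcvg'
+ 'yz' → 'lcvglcvgyz'
reverse → 'zygvclgvcl'

zygvclgvcl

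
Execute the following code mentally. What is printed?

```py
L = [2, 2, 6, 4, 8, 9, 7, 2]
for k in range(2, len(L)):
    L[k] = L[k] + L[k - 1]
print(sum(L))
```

147

k=2: L[2] = 6+2 = 8 → [2, 2, 8, 4, 8, 9, 7, 2]
k=3: L[3] = 4+8 = 12 → [2, 2, 8, 12, 8, 9, 7, 2]
k=4: L[4] = 8+12 = 20 → [2, 2, 8, 12, 20, 9, 7, 2]
k=5: L[5] = 9+20 = 29 → [2, 2, 8, 12, 20, 29, 7, 2]
k=6: L[6] = 7+29 = 36 → [2, 2, 8, 12, 20, 29, 36, 2]
k=7: L[7] = 2+36 = 38 → [2, 2, 8, 12, 20, 29, 36, 38]
sum = 147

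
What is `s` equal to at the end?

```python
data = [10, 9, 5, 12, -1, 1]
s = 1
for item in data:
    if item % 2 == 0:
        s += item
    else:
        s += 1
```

27

item=10: even, s = 1+10 = 11
item=9: not even, s = 11+1 = 12
item=5: not even, s = 12+1 = 13
item=12: even, s = 13+12 = 25
item=-1: not even, s = 25+1 = 26
item=1: not even, s = 26+1 = 27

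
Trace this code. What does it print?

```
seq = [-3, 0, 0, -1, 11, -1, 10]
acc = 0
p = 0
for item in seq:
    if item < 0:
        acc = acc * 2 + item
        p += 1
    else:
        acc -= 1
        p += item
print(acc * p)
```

item=-3: <0, acc = 0*2+(-3) = -3; p=1
item=0: not <0, acc = (-3)-1 = -4; p=1
item=0: not <0, acc = (-4)-1 = -5; p=1
item=-1: <0, acc = (-5)*2+(-1) = -11; p=2
item=11: not <0, acc = (-11)-1 = -12; p=13
item=-1: <0, acc = (-12)*2+(-1) = -25; p=14
item=10: not <0, acc = (-25)-1 = -26; p=24
acc*p = (-26)*24 = -624

-624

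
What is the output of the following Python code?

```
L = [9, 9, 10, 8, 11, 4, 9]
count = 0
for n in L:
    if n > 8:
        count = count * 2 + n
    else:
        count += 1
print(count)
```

293

n=9: >8, count = 0*2+9 = 9
n=9: >8, count = 9*2+9 = 27
n=10: >8, count = 27*2+10 = 64
n=8: not >8, count = 64+1 = 65
n=11: >8, count = 65*2+11 = 141
n=4: not >8, count = 141+1 = 142
n=9: >8, count = 142*2+9 = 293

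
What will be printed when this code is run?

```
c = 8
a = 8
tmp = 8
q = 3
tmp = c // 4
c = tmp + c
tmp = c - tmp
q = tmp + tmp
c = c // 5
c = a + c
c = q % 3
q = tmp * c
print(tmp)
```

tmp = 8//4 = 2
c = 2+8 = 10
tmp = 10-2 = 8
q = 8+8 = 16
c = 10//5 = 2
c = 8+2 = 10
c = 16%3 = 1
q = 8*1 = 8

8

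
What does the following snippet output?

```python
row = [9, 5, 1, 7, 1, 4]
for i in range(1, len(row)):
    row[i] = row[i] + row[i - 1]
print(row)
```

i=1: row[1] = 5+9 = 14 → [9, 14, 1, 7, 1, 4]
i=2: row[2] = 1+14 = 15 → [9, 14, 15, 7, 1, 4]
i=3: row[3] = 7+15 = 22 → [9, 14, 15, 22, 1, 4]
i=4: row[4] = 1+22 = 23 → [9, 14, 15, 22, 23, 4]
i=5: row[5] = 4+23 = 27 → [9, 14, 15, 22, 23, 27]

[9, 14, 15, 22, 23, 27]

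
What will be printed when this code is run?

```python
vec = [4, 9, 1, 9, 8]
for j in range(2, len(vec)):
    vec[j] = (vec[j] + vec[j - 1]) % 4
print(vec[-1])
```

j=2: vec[2] = (1+9)%4 = 2 → [4, 9, 2, 9, 8]
j=3: vec[3] = (9+2)%4 = 3 → [4, 9, 2, 3, 8]
j=4: vec[4] = (8+3)%4 = 3 → [4, 9, 2, 3, 3]

3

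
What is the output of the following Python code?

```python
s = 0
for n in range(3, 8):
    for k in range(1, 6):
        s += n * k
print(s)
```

n=3,k=1: s = 0+3 = 3
n=3,k=2: s = 3+6 = 9
n=3,k=3: s = 9+9 = 18
n=3,k=4: s = 18+12 = 30
n=3,k=5: s = 30+15 = 45
n=4,k=1: s = 45+4 = 49
n=4,k=2: s = 49+8 = 57
n=4,k=3: s = 57+12 = 69
n=4,k=4: s = 69+16 = 85
n=4,k=5: s = 85+20 = 105
n=5,k=1: s = 105+5 = 110
n=5,k=2: s = 110+10 = 120
n=5,k=3: s = 120+15 = 135
n=5,k=4: s = 135+20 = 155
n=5,k=5: s = 155+25 = 180
n=6,k=1: s = 180+6 = 186
n=6,k=2: s = 186+12 = 198
n=6,k=3: s = 198+18 = 216
n=6,k=4: s = 216+24 = 240
n=6,k=5: s = 240+30 = 270
n=7,k=1: s = 270+7 = 277
n=7,k=2: s = 277+14 = 291
n=7,k=3: s = 291+21 = 312
n=7,k=4: s = 312+28 = 340
n=7,k=5: s = 340+35 = 375

375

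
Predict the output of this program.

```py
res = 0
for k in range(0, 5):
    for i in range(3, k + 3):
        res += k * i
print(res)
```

k=1,i=3: res = 0+3 = 3
k=2,i=3: res = 3+6 = 9
k=2,i=4: res = 9+8 = 17
k=3,i=3: res = 17+9 = 26
k=3,i=4: res = 26+12 = 38
k=3,i=5: res = 38+15 = 53
k=4,i=3: res = 53+12 = 65
k=4,i=4: res = 65+16 = 81
k=4,i=5: res = 81+20 = 101
k=4,i=6: res = 101+24 = 125

125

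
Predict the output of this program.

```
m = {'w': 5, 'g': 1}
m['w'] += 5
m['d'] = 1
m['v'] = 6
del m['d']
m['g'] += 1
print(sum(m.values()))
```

m['w'] = 5+5 = 10 → {'w': 10, 'g': 1}
m['d'] = 1 → {'w': 10, 'g': 1, 'd': 1}
m['v'] = 6 → {'w': 10, 'g': 1, 'd': 1, 'v': 6}
del 'd' → {'w': 10, 'g': 1, 'v': 6}
m['g'] = 1+1 = 2 → {'w': 10, 'g': 2, 'v': 6}
sum of values = 18

18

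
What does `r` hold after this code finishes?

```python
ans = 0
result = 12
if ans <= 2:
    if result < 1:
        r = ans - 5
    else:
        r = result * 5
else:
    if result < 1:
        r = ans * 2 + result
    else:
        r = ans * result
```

60

ans=0, result=12
ans <= 2 is True; result < 1 is False
→ r = result * 5 = 60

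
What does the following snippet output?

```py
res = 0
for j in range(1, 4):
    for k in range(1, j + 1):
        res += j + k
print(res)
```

24

j=1,k=1: res = 0+2 = 2
j=2,k=1: res = 2+3 = 5
j=2,k=2: res = 5+4 = 9
j=3,k=1: res = 9+4 = 13
j=3,k=2: res = 13+5 = 18
j=3,k=3: res = 18+6 = 24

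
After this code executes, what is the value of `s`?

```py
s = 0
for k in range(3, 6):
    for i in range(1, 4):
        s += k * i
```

k=3,i=1: s = 0+3 = 3
k=3,i=2: s = 3+6 = 9
k=3,i=3: s = 9+9 = 18
k=4,i=1: s = 18+4 = 22
k=4,i=2: s = 22+8 = 30
k=4,i=3: s = 30+12 = 42
k=5,i=1: s = 42+5 = 47
k=5,i=2: s = 47+10 = 57
k=5,i=3: s = 57+15 = 72

72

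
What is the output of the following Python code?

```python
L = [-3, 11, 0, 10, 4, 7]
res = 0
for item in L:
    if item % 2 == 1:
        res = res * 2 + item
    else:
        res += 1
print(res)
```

23

item=-3: odd, res = 0*2+(-3) = -3
item=11: odd, res = (-3)*2+11 = 5
item=0: not odd, res = 5+1 = 6
item=10: not odd, res = 6+1 = 7
item=4: not odd, res = 7+1 = 8
item=7: odd, res = 8*2+7 = 23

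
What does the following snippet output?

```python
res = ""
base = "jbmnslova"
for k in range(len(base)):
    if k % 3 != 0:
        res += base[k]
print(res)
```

bmslva

k=0: skip
k=1: add 'b' → 'b'
k=2: add 'm' → 'bm'
k=3: skip
k=4: add 's' → 'bms'
k=5: add 'l' → 'bmsl'
k=6: skip
k=7: add 'v' → 'bmslv'
k=8: add 'a' → 'bmslva'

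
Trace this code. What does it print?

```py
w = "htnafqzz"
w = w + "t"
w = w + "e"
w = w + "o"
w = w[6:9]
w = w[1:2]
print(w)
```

+ 't' → 'htnafqzzt'
+ 'e' → 'htnafqzzte'
+ 'o' → 'htnafqzzteo'
slice [6:9] → 'zzt'
slice [1:2] → 'z'

z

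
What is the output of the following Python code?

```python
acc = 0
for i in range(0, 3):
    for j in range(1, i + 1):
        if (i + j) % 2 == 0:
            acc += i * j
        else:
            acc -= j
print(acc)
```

i=1,j=1: even sum, acc = 0+1 = 1
i=2,j=1: odd sum, acc = 1-1 = 0
i=2,j=2: even sum, acc = 0+4 = 4

4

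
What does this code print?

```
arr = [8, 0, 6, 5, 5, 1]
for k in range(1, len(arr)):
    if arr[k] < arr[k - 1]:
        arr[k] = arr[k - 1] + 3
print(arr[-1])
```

23

k=1: 0<8, arr[1] = 8+3 = 11 → [8, 11, 6, 5, 5, 1]
k=2: 6<11, arr[2] = 11+3 = 14 → [8, 11, 14, 5, 5, 1]
k=3: 5<14, arr[3] = 14+3 = 17 → [8, 11, 14, 17, 5, 1]
k=4: 5<17, arr[4] = 17+3 = 20 → [8, 11, 14, 17, 20, 1]
k=5: 1<20, arr[5] = 20+3 = 23 → [8, 11, 14, 17, 20, 23]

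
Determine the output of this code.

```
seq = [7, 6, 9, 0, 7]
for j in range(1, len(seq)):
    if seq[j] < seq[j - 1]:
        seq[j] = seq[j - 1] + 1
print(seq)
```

[7, 8, 9, 10, 11]

j=1: 6<7, seq[1] = 7+1 = 8 → [7, 8, 9, 0, 7]
j=2: 9>=8, unchanged → [7, 8, 9, 0, 7]
j=3: 0<9, seq[3] = 9+1 = 10 → [7, 8, 9, 10, 7]
j=4: 7<10, seq[4] = 10+1 = 11 → [7, 8, 9, 10, 11]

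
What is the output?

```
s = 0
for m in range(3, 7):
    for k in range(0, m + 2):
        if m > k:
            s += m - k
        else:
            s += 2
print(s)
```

68

m=3,k=0: 3>0, s = 0+3 = 3
m=3,k=1: 3>1, s = 3+2 = 5
m=3,k=2: 3>2, s = 5+1 = 6
m=3,k=3: not 3>3, s = 6+2 = 8
m=3,k=4: not 3>4, s = 8+2 = 10
m=4,k=0: 4>0, s = 10+4 = 14
m=4,k=1: 4>1, s = 14+3 = 17
m=4,k=2: 4>2, s = 17+2 = 19
m=4,k=3: 4>3, s = 19+1 = 20
m=4,k=4: not 4>4, s = 20+2 = 22
m=4,k=5: not 4>5, s = 22+2 = 24
m=5,k=0: 5>0, s = 24+5 = 29
m=5,k=1: 5>1, s = 29+4 = 33
m=5,k=2: 5>2, s = 33+3 = 36
m=5,k=3: 5>3, s = 36+2 = 38
m=5,k=4: 5>4, s = 38+1 = 39
m=5,k=5: not 5>5, s = 39+2 = 41
m=5,k=6: not 5>6, s = 41+2 = 43
m=6,k=0: 6>0, s = 43+6 = 49
m=6,k=1: 6>1, s = 49+5 = 54
m=6,k=2: 6>2, s = 54+4 = 58
m=6,k=3: 6>3, s = 58+3 = 61
m=6,k=4: 6>4, s = 61+2 = 63
m=6,k=5: 6>5, s = 63+1 = 64
m=6,k=6: not 6>6, s = 64+2 = 66
m=6,k=7: not 6>7, s = 66+2 = 68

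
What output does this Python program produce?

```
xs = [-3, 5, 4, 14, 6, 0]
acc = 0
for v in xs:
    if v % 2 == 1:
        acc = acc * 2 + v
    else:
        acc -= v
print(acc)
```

-25

v=-3: odd, acc = 0*2+(-3) = -3
v=5: odd, acc = (-3)*2+5 = -1
v=4: not odd, acc = (-1)-4 = -5
v=14: not odd, acc = (-5)-14 = -19
v=6: not odd, acc = (-19)-6 = -25
v=0: not odd, acc = (-25)-0 = -25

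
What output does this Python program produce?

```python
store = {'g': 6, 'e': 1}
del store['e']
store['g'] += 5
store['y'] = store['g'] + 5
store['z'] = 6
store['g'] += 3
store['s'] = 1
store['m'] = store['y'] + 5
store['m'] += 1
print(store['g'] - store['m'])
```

-8

del 'e' → {'g': 6}
store['g'] = 6+5 = 11 → {'g': 11}
store['y'] = store['g']+5 = 16 → {'g': 11, 'y': 16}
store['z'] = 6 → {'g': 11, 'y': 16, 'z': 6}
store['g'] = 11+3 = 14 → {'g': 14, 'y': 16, 'z': 6}
store['s'] = 1 → {'g': 14, 'y': 16, 'z': 6, 's': 1}
store['m'] = store['y']+5 = 21 → {'g': 14, 'y': 16, 'z': 6, 's': 1, 'm': 21}
store['m'] = 21+1 = 22 → {'g': 14, 'y': 16, 'z': 6, 's': 1, 'm': 22}
store['g']-store['m'] = 14-22 = -8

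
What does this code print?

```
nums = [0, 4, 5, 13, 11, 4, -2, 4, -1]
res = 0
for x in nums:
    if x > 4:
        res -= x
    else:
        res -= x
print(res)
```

x=0: not >4, res = 0-0 = 0
x=4: not >4, res = 0-4 = -4
x=5: >4, res = (-4)-5 = -9
x=13: >4, res = (-9)-13 = -22
x=11: >4, res = (-22)-11 = -33
x=4: not >4, res = (-33)-4 = -37
x=-2: not >4, res = (-37)-(-2) = -35
x=4: not >4, res = (-35)-4 = -39
x=-1: not >4, res = (-39)-(-1) = -38

-38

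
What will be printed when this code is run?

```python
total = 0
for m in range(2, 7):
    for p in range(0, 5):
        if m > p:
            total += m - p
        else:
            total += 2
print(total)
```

m=2,p=0: 2>0, total = 0+2 = 2
m=2,p=1: 2>1, total = 2+1 = 3
m=2,p=2: not 2>2, total = 3+2 = 5
m=2,p=3: not 2>3, total = 5+2 = 7
m=2,p=4: not 2>4, total = 7+2 = 9
m=3,p=0: 3>0, total = 9+3 = 12
m=3,p=1: 3>1, total = 12+2 = 14
m=3,p=2: 3>2, total = 14+1 = 15
m=3,p=3: not 3>3, total = 15+2 = 17
m=3,p=4: not 3>4, total = 17+2 = 19
m=4,p=0: 4>0, total = 19+4 = 23
m=4,p=1: 4>1, total = 23+3 = 26
m=4,p=2: 4>2, total = 26+2 = 28
m=4,p=3: 4>3, total = 28+1 = 29
m=4,p=4: not 4>4, total = 29+2 = 31
m=5,p=0: 5>0, total = 31+5 = 36
m=5,p=1: 5>1, total = 36+4 = 40
m=5,p=2: 5>2, total = 40+3 = 43
m=5,p=3: 5>3, total = 43+2 = 45
m=5,p=4: 5>4, total = 45+1 = 46
m=6,p=0: 6>0, total = 46+6 = 52
m=6,p=1: 6>1, total = 52+5 = 57
m=6,p=2: 6>2, total = 57+4 = 61
m=6,p=3: 6>3, total = 61+3 = 64
m=6,p=4: 6>4, total = 64+2 = 66

66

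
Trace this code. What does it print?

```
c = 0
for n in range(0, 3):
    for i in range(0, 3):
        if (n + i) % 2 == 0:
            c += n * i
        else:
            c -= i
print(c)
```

n=0,i=0: even sum, c = 0+0 = 0
n=0,i=1: odd sum, c = 0-1 = -1
n=0,i=2: even sum, c = (-1)+0 = -1
n=1,i=0: odd sum, c = (-1)-0 = -1
n=1,i=1: even sum, c = (-1)+1 = 0
n=1,i=2: odd sum, c = 0-2 = -2
n=2,i=0: even sum, c = (-2)+0 = -2
n=2,i=1: odd sum, c = (-2)-1 = -3
n=2,i=2: even sum, c = (-3)+4 = 1

1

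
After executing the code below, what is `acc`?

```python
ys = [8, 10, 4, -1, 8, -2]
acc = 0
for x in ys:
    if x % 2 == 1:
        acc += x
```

-1

x=8: not odd
x=10: not odd
x=4: not odd
x=-1: odd, acc = 0+(-1) = -1
x=8: not odd
x=-2: not odd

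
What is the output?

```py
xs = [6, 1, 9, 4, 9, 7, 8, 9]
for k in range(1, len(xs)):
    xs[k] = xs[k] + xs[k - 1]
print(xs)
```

k=1: xs[1] = 1+6 = 7 → [6, 7, 9, 4, 9, 7, 8, 9]
k=2: xs[2] = 9+7 = 16 → [6, 7, 16, 4, 9, 7, 8, 9]
k=3: xs[3] = 4+16 = 20 → [6, 7, 16, 20, 9, 7, 8, 9]
k=4: xs[4] = 9+20 = 29 → [6, 7, 16, 20, 29, 7, 8, 9]
k=5: xs[5] = 7+29 = 36 → [6, 7, 16, 20, 29, 36, 8, 9]
k=6: xs[6] = 8+36 = 44 → [6, 7, 16, 20, 29, 36, 44, 9]
k=7: xs[7] = 9+44 = 53 → [6, 7, 16, 20, 29, 36, 44, 53]

[6, 7, 16, 20, 29, 36, 44, 53]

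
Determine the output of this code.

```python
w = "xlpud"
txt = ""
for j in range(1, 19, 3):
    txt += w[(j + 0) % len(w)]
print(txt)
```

ldpxul

j=1: add w[1]='l' → 'l'
j=4: add w[4]='d' → 'ld'
j=7: add w[2]='p' → 'ldp'
j=10: add w[0]='x' → 'ldpx'
j=13: add w[3]='u' → 'ldpxu'
j=16: add w[1]='l' → 'ldpxul'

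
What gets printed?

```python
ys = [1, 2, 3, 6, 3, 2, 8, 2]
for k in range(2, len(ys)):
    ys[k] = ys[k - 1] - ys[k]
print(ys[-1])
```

-22

k=2: ys[2] = 2-3 = -1 → [1, 2, -1, 6, 3, 2, 8, 2]
k=3: ys[3] = (-1)-6 = -7 → [1, 2, -1, -7, 3, 2, 8, 2]
k=4: ys[4] = (-7)-3 = -10 → [1, 2, -1, -7, -10, 2, 8, 2]
k=5: ys[5] = (-10)-2 = -12 → [1, 2, -1, -7, -10, -12, 8, 2]
k=6: ys[6] = (-12)-8 = -20 → [1, 2, -1, -7, -10, -12, -20, 2]
k=7: ys[7] = (-20)-2 = -22 → [1, 2, -1, -7, -10, -12, -20, -22]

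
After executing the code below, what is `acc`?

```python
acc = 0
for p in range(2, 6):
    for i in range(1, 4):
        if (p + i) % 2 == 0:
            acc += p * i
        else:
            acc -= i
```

p=2,i=1: odd sum, acc = 0-1 = -1
p=2,i=2: even sum, acc = (-1)+4 = 3
p=2,i=3: odd sum, acc = 3-3 = 0
p=3,i=1: even sum, acc = 0+3 = 3
p=3,i=2: odd sum, acc = 3-2 = 1
p=3,i=3: even sum, acc = 1+9 = 10
p=4,i=1: odd sum, acc = 10-1 = 9
p=4,i=2: even sum, acc = 9+8 = 17
p=4,i=3: odd sum, acc = 17-3 = 14
p=5,i=1: even sum, acc = 14+5 = 19
p=5,i=2: odd sum, acc = 19-2 = 17
p=5,i=3: even sum, acc = 17+15 = 32

32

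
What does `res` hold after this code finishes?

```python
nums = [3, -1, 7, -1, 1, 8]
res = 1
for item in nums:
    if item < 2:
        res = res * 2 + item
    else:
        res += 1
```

16

item=3: not <2, res = 1+1 = 2
item=-1: <2, res = 2*2+(-1) = 3
item=7: not <2, res = 3+1 = 4
item=-1: <2, res = 4*2+(-1) = 7
item=1: <2, res = 7*2+1 = 15
item=8: not <2, res = 15+1 = 16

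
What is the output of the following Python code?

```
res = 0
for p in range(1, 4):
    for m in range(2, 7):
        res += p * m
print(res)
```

p=1,m=2: res = 0+2 = 2
p=1,m=3: res = 2+3 = 5
p=1,m=4: res = 5+4 = 9
p=1,m=5: res = 9+5 = 14
p=1,m=6: res = 14+6 = 20
p=2,m=2: res = 20+4 = 24
p=2,m=3: res = 24+6 = 30
p=2,m=4: res = 30+8 = 38
p=2,m=5: res = 38+10 = 48
p=2,m=6: res = 48+12 = 60
p=3,m=2: res = 60+6 = 66
p=3,m=3: res = 66+9 = 75
p=3,m=4: res = 75+12 = 87
p=3,m=5: res = 87+15 = 102
p=3,m=6: res = 102+18 = 120

120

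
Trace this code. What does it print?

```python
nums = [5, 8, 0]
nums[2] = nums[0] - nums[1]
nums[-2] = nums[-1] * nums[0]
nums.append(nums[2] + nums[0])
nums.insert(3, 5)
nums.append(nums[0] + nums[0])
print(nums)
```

[5, -15, -3, 5, 2, 10]

nums[2] = nums[0]-nums[1] = 5-8 = -3 → [5, 8, -3]
nums[-2] = nums[-1]*nums[0] = (-3)*5 = -15 → [5, -15, -3]
append nums[2]+nums[0] = (-3)+5 = 2 → [5, -15, -3, 2]
insert 5 at 3 → [5, -15, -3, 5, 2]
append nums[0]+nums[0] = 5+5 = 10 → [5, -15, -3, 5, 2, 10]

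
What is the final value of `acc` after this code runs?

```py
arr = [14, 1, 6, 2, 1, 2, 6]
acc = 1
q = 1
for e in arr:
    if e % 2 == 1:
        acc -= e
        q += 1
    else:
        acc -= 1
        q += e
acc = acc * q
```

-198

e=14: not odd, acc = 1-1 = 0; q=15
e=1: odd, acc = 0-1 = -1; q=16
e=6: not odd, acc = (-1)-1 = -2; q=22
e=2: not odd, acc = (-2)-1 = -3; q=24
e=1: odd, acc = (-3)-1 = -4; q=25
e=2: not odd, acc = (-4)-1 = -5; q=27
e=6: not odd, acc = (-5)-1 = -6; q=33
acc*q = (-6)*33 = -198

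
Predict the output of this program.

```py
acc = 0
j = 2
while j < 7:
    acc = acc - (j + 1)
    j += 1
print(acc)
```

j=2: acc = 0-3 = -3
j=3: acc = (-3)-4 = -7
j=4: acc = (-7)-5 = -12
j=5: acc = (-12)-6 = -18
j=6: acc = (-18)-7 = -25

-25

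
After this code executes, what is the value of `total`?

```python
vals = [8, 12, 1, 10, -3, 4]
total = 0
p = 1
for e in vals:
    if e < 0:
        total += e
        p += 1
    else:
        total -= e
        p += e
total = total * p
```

-1406

e=8: not <0, total = 0-8 = -8; p=9
e=12: not <0, total = (-8)-12 = -20; p=21
e=1: not <0, total = (-20)-1 = -21; p=22
e=10: not <0, total = (-21)-10 = -31; p=32
e=-3: <0, total = (-31)+(-3) = -34; p=33
e=4: not <0, total = (-34)-4 = -38; p=37
total*p = (-38)*37 = -1406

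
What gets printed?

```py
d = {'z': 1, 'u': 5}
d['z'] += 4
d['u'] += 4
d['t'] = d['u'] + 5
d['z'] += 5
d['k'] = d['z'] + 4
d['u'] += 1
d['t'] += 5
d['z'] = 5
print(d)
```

d['z'] = 1+4 = 5 → {'z': 5, 'u': 5}
d['u'] = 5+4 = 9 → {'z': 5, 'u': 9}
d['t'] = d['u']+5 = 14 → {'z': 5, 'u': 9, 't': 14}
d['z'] = 5+5 = 10 → {'z': 10, 'u': 9, 't': 14}
d['k'] = d['z']+4 = 14 → {'z': 10, 'u': 9, 't': 14, 'k': 14}
d['u'] = 9+1 = 10 → {'z': 10, 'u': 10, 't': 14, 'k': 14}
d['t'] = 14+5 = 19 → {'z': 10, 'u': 10, 't': 19, 'k': 14}
d['z'] = 5 → {'z': 5, 'u': 10, 't': 19, 'k': 14}

{'z': 5, 'u': 10, 't': 19, 'k': 14}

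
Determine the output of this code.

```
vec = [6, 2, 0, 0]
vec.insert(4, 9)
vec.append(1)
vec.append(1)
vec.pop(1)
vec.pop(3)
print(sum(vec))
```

insert 9 at 4 → [6, 2, 0, 0, 9]
append 1 → [6, 2, 0, 0, 9, 1]
append 1 → [6, 2, 0, 0, 9, 1, 1]
pop(1) removes 2 → [6, 0, 0, 9, 1, 1]
pop(3) removes 9 → [6, 0, 0, 1, 1]
sum = 8

8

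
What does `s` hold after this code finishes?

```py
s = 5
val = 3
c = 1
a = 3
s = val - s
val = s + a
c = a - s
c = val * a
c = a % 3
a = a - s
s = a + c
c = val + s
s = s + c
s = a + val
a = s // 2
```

6

s = 3-5 = -2
val = (-2)+3 = 1
c = 3-(-2) = 5
c = 1*3 = 3
c = 3%3 = 0
a = 3-(-2) = 5
s = 5+0 = 5
c = 1+5 = 6
s = 5+6 = 11
s = 5+1 = 6
a = 6//2 = 3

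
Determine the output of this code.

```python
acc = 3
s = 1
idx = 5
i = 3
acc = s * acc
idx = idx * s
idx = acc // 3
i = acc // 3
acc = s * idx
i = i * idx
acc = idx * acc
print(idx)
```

acc = 1*3 = 3
idx = 5*1 = 5
idx = 3//3 = 1
i = 3//3 = 1
acc = 1*1 = 1
i = 1*1 = 1
acc = 1*1 = 1

1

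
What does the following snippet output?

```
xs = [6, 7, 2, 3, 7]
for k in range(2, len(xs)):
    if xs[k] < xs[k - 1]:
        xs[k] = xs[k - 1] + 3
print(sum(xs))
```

52

k=2: 2<7, xs[2] = 7+3 = 10 → [6, 7, 10, 3, 7]
k=3: 3<10, xs[3] = 10+3 = 13 → [6, 7, 10, 13, 7]
k=4: 7<13, xs[4] = 13+3 = 16 → [6, 7, 10, 13, 16]
sum = 52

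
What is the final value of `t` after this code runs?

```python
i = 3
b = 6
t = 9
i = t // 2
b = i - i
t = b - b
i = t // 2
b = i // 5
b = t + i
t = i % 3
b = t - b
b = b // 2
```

i = 9//2 = 4
b = 4-4 = 0
t = 0-0 = 0
i = 0//2 = 0
b = 0//5 = 0
b = 0+0 = 0
t = 0%3 = 0
b = 0-0 = 0
b = 0//2 = 0

0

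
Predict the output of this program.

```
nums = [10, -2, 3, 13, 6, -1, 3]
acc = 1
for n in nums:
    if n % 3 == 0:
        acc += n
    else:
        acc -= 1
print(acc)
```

n=10: not %3==0, acc = 1-1 = 0
n=-2: not %3==0, acc = 0-1 = -1
n=3: %3==0, acc = (-1)+3 = 2
n=13: not %3==0, acc = 2-1 = 1
n=6: %3==0, acc = 1+6 = 7
n=-1: not %3==0, acc = 7-1 = 6
n=3: %3==0, acc = 6+3 = 9

9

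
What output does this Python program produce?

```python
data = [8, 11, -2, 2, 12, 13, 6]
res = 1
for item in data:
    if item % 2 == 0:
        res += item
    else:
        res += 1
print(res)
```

item=8: even, res = 1+8 = 9
item=11: not even, res = 9+1 = 10
item=-2: even, res = 10+(-2) = 8
item=2: even, res = 8+2 = 10
item=12: even, res = 10+12 = 22
item=13: not even, res = 22+1 = 23
item=6: even, res = 23+6 = 29

29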